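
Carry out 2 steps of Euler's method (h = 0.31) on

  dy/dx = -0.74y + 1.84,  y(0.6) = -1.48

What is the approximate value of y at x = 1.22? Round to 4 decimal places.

0.1311

Euler: y_{n+1} = y_n + h·f(x_n, y_n).
x=0.600000, y=-1.480000: f=2.935200 → y ← -1.480000 + 0.31·2.935200 = -0.570088
x=0.910000, y=-0.570088: f=2.261865 → y ← -0.570088 + 0.31·2.261865 = 0.131090
y(1.22) ≈ 0.1311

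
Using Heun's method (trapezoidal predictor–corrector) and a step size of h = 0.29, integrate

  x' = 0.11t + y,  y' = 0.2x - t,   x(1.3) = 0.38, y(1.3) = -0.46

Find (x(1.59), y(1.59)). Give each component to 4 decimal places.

Heun on (x,y): k1 = f(t_n, state_n); k2 = f(t_n + h, state_n + h·k1); state_{n+1} = state_n + (h/2)·(k1 + k2).
1.300000: (0.380000, -0.460000)
  k1 = (-0.317000, -1.224000)
  predictor → (0.288070, -0.814960)
  k2 = (-0.640060, -1.532386)
  → (0.241226, -0.859676)
(x(1.59), y(1.59)) ≈ (0.2412, -0.8597)

0.2412, -0.8597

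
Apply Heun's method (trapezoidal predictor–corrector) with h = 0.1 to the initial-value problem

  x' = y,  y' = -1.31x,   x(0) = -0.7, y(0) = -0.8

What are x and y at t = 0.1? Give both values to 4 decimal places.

-0.7754, -0.7031

Heun on (x,y): k1 = f(t_n, state_n); k2 = f(t_n + h, state_n + h·k1); state_{n+1} = state_n + (h/2)·(k1 + k2).
0.000000: (-0.700000, -0.800000)
  k1 = (-0.800000, 0.917000)
  predictor → (-0.780000, -0.708300)
  k2 = (-0.708300, 1.021800)
  → (-0.775415, -0.703060)
(x(0.1), y(0.1)) ≈ (-0.7754, -0.7031)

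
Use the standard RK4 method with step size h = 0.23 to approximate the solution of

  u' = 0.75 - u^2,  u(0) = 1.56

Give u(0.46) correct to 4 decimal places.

RK4: k1 = f(t_n, u_n); k2 = f(t_n + h/2, u_n + (h/2)·k1); k3 = f(t_n + h/2, u_n + (h/2)·k2); k4 = f(t_n + h, u_n + h·k3); u_{n+1} = u_n + (h/6)·(k1 + 2k2 + 2k3 + k4).
t=0.000000, u=1.560000:
  k1 = f(0.000000, 1.560000) = -1.683600
  k2 = f(0.115000, 1.366386) = -1.117011
  k3 = f(0.115000, 1.431544) = -1.299318
  k4 = f(0.230000, 1.261157) = -0.840517
  u ← 1.560000 + (0.23/6)·(k1 + 2k2 + 2k3 + k4) = 1.277990
t=0.230000, u=1.277990:
  k1 = f(0.230000, 1.277990) = -0.883259
  k2 = f(0.345000, 1.176416) = -0.633953
  k3 = f(0.345000, 1.205086) = -0.702232
  k4 = f(0.460000, 1.116477) = -0.496521
  u ← 1.277990 + (0.23/6)·(k1 + 2k2 + 2k3 + k4) = 1.122658
u(0.46) ≈ 1.1227

1.1227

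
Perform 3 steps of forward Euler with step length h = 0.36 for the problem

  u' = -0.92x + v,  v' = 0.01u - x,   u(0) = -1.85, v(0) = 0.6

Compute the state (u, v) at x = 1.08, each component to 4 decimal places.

Euler on (u,v): u_{n+1} = u_n + h·u', v_{n+1} = v_n + h·v'.
0.000000: (-1.850000, 0.600000); f=(0.600000, -0.018500) → (-1.634000, 0.593340)
0.360000: (-1.634000, 0.593340); f=(0.262140, -0.376340) → (-1.539630, 0.457858)
0.720000: (-1.539630, 0.457858); f=(-0.204542, -0.735396) → (-1.613265, 0.193115)
(u(1.08), v(1.08)) ≈ (-1.6133, 0.1931)

-1.6133, 0.1931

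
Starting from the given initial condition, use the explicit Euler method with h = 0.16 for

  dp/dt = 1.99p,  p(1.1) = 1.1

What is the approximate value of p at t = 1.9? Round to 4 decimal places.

4.3816

Euler: p_{n+1} = p_n + h·f(t_n, p_n).
t=1.100000, p=1.100000: f=2.189000 → p ← 1.100000 + 0.16·2.189000 = 1.450240
t=1.260000, p=1.450240: f=2.885978 → p ← 1.450240 + 0.16·2.885978 = 1.911996
t=1.420000, p=1.911996: f=3.804873 → p ← 1.911996 + 0.16·3.804873 = 2.520776
t=1.580000, p=2.520776: f=5.016344 → p ← 2.520776 + 0.16·5.016344 = 3.323391
t=1.740000, p=3.323391: f=6.613548 → p ← 3.323391 + 0.16·6.613548 = 4.381559
p(1.9) ≈ 4.3816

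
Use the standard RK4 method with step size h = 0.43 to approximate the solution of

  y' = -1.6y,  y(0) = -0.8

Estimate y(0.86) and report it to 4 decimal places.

-0.2030

RK4: k1 = f(x_n, y_n); k2 = f(x_n + h/2, y_n + (h/2)·k1); k3 = f(x_n + h/2, y_n + (h/2)·k2); k4 = f(x_n + h, y_n + h·k3); y_{n+1} = y_n + (h/6)·(k1 + 2k2 + 2k3 + k4).
x=0.000000, y=-0.800000:
  k1 = f(0.000000, -0.800000) = 1.280000
  k2 = f(0.215000, -0.524800) = 0.839680
  k3 = f(0.215000, -0.619469) = 0.991150
  k4 = f(0.430000, -0.373805) = 0.598089
  y ← -0.800000 + (0.43/6)·(k1 + 2k2 + 2k3 + k4) = -0.402985
x=0.430000, y=-0.402985:
  k1 = f(0.430000, -0.402985) = 0.644775
  k2 = f(0.645000, -0.264358) = 0.422973
  k3 = f(0.645000, -0.312046) = 0.499273
  k4 = f(0.860000, -0.188297) = 0.301276
  y ← -0.402985 + (0.43/6)·(k1 + 2k2 + 2k3 + k4) = -0.202996
y(0.86) ≈ -0.2030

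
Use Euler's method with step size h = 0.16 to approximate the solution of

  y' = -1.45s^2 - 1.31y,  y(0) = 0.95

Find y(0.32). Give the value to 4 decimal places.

0.5876

Euler: y_{n+1} = y_n + h·f(s_n, y_n).
s=0.000000, y=0.950000: f=-1.244500 → y ← 0.950000 + 0.16·(-1.244500) = 0.750880
s=0.160000, y=0.750880: f=-1.020773 → y ← 0.750880 + 0.16·(-1.020773) = 0.587556
y(0.32) ≈ 0.5876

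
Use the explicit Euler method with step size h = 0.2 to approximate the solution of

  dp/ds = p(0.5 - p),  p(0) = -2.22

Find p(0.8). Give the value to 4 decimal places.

Euler: p_{n+1} = p_n + h·f(s_n, p_n).
s=0.000000, p=-2.220000: f=-6.038400 → p ← -2.220000 + 0.2·(-6.038400) = -3.427680
s=0.200000, p=-3.427680: f=-13.462830 → p ← -3.427680 + 0.2·(-13.462830) = -6.120246
s=0.400000, p=-6.120246: f=-40.517535 → p ← -6.120246 + 0.2·(-40.517535) = -14.223753
s=0.600000, p=-14.223753: f=-209.427024 → p ← -14.223753 + 0.2·(-209.427024) = -56.109158
p(0.8) ≈ -56.1092

-56.1092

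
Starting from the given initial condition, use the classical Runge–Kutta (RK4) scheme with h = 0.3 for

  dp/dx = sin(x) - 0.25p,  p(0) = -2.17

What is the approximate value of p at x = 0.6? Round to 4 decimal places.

-1.7016

RK4: k1 = f(x_n, p_n); k2 = f(x_n + h/2, p_n + (h/2)·k1); k3 = f(x_n + h/2, p_n + (h/2)·k2); k4 = f(x_n + h, p_n + h·k3); p_{n+1} = p_n + (h/6)·(k1 + 2k2 + 2k3 + k4).
x=0.000000, p=-2.170000:
  k1 = f(0.000000, -2.170000) = 0.542500
  k2 = f(0.150000, -2.088625) = 0.671594
  k3 = f(0.150000, -2.069261) = 0.666753
  k4 = f(0.300000, -1.969974) = 0.788014
  p ← -2.170000 + (0.3/6)·(k1 + 2k2 + 2k3 + k4) = -1.969640
x=0.300000, p=-1.969640:
  k1 = f(0.300000, -1.969640) = 0.787930
  k2 = f(0.450000, -1.851450) = 0.897828
  k3 = f(0.450000, -1.834965) = 0.893707
  k4 = f(0.600000, -1.701527) = 0.990024
  p ← -1.969640 + (0.3/6)·(k1 + 2k2 + 2k3 + k4) = -1.701588
p(0.6) ≈ -1.7016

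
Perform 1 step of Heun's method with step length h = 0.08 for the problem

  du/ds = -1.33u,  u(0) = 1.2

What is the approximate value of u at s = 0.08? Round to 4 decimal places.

Heun: k1 = f(s_n, u_n); k2 = f(s_n + h, u_n + h·k1); u_{n+1} = u_n + (h/2)·(k1 + k2).
s=0.000000, u=1.200000:
  k1 = f(0.000000, 1.200000) = -1.596000
  k2 = f(0.080000, 1.072320) = -1.426186
  u ← 1.200000 + (0.08/2)·(-1.596000 + (-1.426186)) = 1.079113
u(0.08) ≈ 1.0791

1.0791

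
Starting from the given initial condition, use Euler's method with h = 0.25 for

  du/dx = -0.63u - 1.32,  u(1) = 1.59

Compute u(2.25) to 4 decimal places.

-0.5310

Euler: u_{n+1} = u_n + h·f(x_n, u_n).
x=1.000000, u=1.590000: f=-2.321700 → u ← 1.590000 + 0.25·(-2.321700) = 1.009575
x=1.250000, u=1.009575: f=-1.956032 → u ← 1.009575 + 0.25·(-1.956032) = 0.520567
x=1.500000, u=0.520567: f=-1.647957 → u ← 0.520567 + 0.25·(-1.647957) = 0.108578
x=1.750000, u=0.108578: f=-1.388404 → u ← 0.108578 + 0.25·(-1.388404) = -0.238523
x=2.000000, u=-0.238523: f=-1.169730 → u ← -0.238523 + 0.25·(-1.169730) = -0.530956
u(2.25) ≈ -0.5310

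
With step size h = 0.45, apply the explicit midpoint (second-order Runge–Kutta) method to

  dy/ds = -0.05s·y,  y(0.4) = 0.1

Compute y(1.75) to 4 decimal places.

0.0930

Midpoint: k1 = f(s_n, y_n); k2 = f(s_n + h/2, y_n + (h/2)·k1); y_{n+1} = y_n + h·k2.
s=0.400000, y=0.100000:
  k1 = f(0.400000, 0.100000) = -0.002000
  k2 = f(0.625000, 0.099550) = -0.003111
  y ← 0.100000 + 0.45·(-0.003111) = 0.098600
s=0.850000, y=0.098600:
  k1 = f(0.850000, 0.098600) = -0.004191
  k2 = f(1.075000, 0.097657) = -0.005249
  y ← 0.098600 + 0.45·(-0.005249) = 0.096238
s=1.300000, y=0.096238:
  k1 = f(1.300000, 0.096238) = -0.006255
  k2 = f(1.525000, 0.094831) = -0.007231
  y ← 0.096238 + 0.45·(-0.007231) = 0.092984
y(1.75) ≈ 0.0930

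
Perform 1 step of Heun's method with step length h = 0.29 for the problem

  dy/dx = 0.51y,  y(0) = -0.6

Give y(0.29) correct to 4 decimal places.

Heun: k1 = f(x_n, y_n); k2 = f(x_n + h, y_n + h·k1); y_{n+1} = y_n + (h/2)·(k1 + k2).
x=0.000000, y=-0.600000:
  k1 = f(0.000000, -0.600000) = -0.306000
  k2 = f(0.290000, -0.688740) = -0.351257
  y ← -0.600000 + (0.29/2)·(-0.306000 + (-0.351257)) = -0.695302
y(0.29) ≈ -0.6953

-0.6953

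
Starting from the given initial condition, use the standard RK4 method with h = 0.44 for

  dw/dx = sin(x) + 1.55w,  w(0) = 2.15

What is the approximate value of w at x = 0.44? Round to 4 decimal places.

4.3702

RK4: k1 = f(x_n, w_n); k2 = f(x_n + h/2, w_n + (h/2)·k1); k3 = f(x_n + h/2, w_n + (h/2)·k2); k4 = f(x_n + h, w_n + h·k3); w_{n+1} = w_n + (h/6)·(k1 + 2k2 + 2k3 + k4).
x=0.000000, w=2.150000:
  k1 = f(0.000000, 2.150000) = 3.332500
  k2 = f(0.220000, 2.883150) = 4.687112
  k3 = f(0.220000, 3.181165) = 5.149035
  k4 = f(0.440000, 4.415575) = 7.270081
  w ← 2.150000 + (0.44/6)·(k1 + 2k2 + 2k3 + k4) = 4.370158
w(0.44) ≈ 4.3702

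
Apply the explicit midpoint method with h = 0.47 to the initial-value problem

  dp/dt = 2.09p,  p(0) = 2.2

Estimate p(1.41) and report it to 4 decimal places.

32.9416

Midpoint: k1 = f(t_n, p_n); k2 = f(t_n + h/2, p_n + (h/2)·k1); p_{n+1} = p_n + h·k2.
t=0.000000, p=2.200000:
  k1 = f(0.000000, 2.200000) = 4.598000
  k2 = f(0.235000, 3.280530) = 6.856308
  p ← 2.200000 + 0.47·6.856308 = 5.422465
t=0.470000, p=5.422465:
  k1 = f(0.470000, 5.422465) = 11.332951
  k2 = f(0.705000, 8.085708) = 16.899130
  p ← 5.422465 + 0.47·16.899130 = 13.365056
t=0.940000, p=13.365056:
  k1 = f(0.940000, 13.365056) = 27.932966
  k2 = f(1.175000, 19.929303) = 41.652243
  p ← 13.365056 + 0.47·41.652243 = 32.941610
p(1.41) ≈ 32.9416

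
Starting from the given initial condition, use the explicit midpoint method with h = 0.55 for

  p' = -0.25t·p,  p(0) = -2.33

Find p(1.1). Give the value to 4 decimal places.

Midpoint: k1 = f(t_n, p_n); k2 = f(t_n + h/2, p_n + (h/2)·k1); p_{n+1} = p_n + h·k2.
t=0.000000, p=-2.330000:
  k1 = f(0.000000, -2.330000) = 0.000000
  k2 = f(0.275000, -2.330000) = 0.160188
  p ← -2.330000 + 0.55·0.160188 = -2.241897
t=0.550000, p=-2.241897:
  k1 = f(0.550000, -2.241897) = 0.308261
  k2 = f(0.825000, -2.157125) = 0.444907
  p ← -2.241897 + 0.55·0.444907 = -1.997198
p(1.1) ≈ -1.9972

-1.9972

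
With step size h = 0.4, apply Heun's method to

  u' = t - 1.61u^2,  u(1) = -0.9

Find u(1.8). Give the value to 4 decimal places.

-1.1159

Heun: k1 = f(t_n, u_n); k2 = f(t_n + h, u_n + h·k1); u_{n+1} = u_n + (h/2)·(k1 + k2).
t=1.000000, u=-0.900000:
  k1 = f(1.000000, -0.900000) = -0.304100
  k2 = f(1.400000, -1.021640) = -0.280435
  u ← -0.900000 + (0.4/2)·(-0.304100 + (-0.280435)) = -1.016907
t=1.400000, u=-1.016907:
  k1 = f(1.400000, -1.016907) = -0.264901
  k2 = f(1.800000, -1.122867) = -0.229937
  u ← -1.016907 + (0.4/2)·(-0.264901 + (-0.229937)) = -1.115875
u(1.8) ≈ -1.1159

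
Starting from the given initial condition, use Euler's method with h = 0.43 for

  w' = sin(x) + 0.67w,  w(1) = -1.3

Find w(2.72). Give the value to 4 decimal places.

Euler: w_{n+1} = w_n + h·f(x_n, w_n).
x=1.000000, w=-1.300000: f=-0.029529 → w ← -1.300000 + 0.43·(-0.029529) = -1.312697
x=1.430000, w=-1.312697: f=0.110597 → w ← -1.312697 + 0.43·0.110597 = -1.265141
x=1.860000, w=-1.265141: f=0.110827 → w ← -1.265141 + 0.43·0.110827 = -1.217485
x=2.290000, w=-1.217485: f=-0.063384 → w ← -1.217485 + 0.43·(-0.063384) = -1.244740
w(2.72) ≈ -1.2447

-1.2447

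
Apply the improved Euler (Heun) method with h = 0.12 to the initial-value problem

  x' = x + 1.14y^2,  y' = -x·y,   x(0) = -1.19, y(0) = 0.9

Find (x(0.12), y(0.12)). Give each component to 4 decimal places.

Heun on (x,y): k1 = f(s_n, state_n); k2 = f(s_n + h, state_n + h·k1); state_{n+1} = state_n + (h/2)·(k1 + k2).
0.000000: (-1.190000, 0.900000)
  k1 = (-0.266600, 1.071000)
  predictor → (-1.221992, 1.028520)
  k2 = (-0.016039, 1.256843)
  → (-1.206958, 1.039671)
(x(0.12), y(0.12)) ≈ (-1.2070, 1.0397)

-1.2070, 1.0397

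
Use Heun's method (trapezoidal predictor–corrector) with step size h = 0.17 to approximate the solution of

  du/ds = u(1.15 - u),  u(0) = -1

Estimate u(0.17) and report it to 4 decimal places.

Heun: k1 = f(s_n, u_n); k2 = f(s_n + h, u_n + h·k1); u_{n+1} = u_n + (h/2)·(k1 + k2).
s=0.000000, u=-1.000000:
  k1 = f(0.000000, -1.000000) = -2.150000
  k2 = f(0.170000, -1.365500) = -3.434915
  u ← -1.000000 + (0.17/2)·(-2.150000 + (-3.434915)) = -1.474718
u(0.17) ≈ -1.4747

-1.4747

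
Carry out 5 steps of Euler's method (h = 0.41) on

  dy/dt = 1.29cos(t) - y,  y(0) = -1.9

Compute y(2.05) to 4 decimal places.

0.2212

Euler: y_{n+1} = y_n + h·f(t_n, y_n).
t=0.000000, y=-1.900000: f=3.190000 → y ← -1.900000 + 0.41·3.190000 = -0.592100
t=0.410000, y=-0.592100: f=1.775186 → y ← -0.592100 + 0.41·1.775186 = 0.135726
t=0.820000, y=0.135726: f=0.744339 → y ← 0.135726 + 0.41·0.744339 = 0.440905
t=1.230000, y=0.440905: f=-0.009739 → y ← 0.440905 + 0.41·(-0.009739) = 0.436912
t=1.640000, y=0.436912: f=-0.526114 → y ← 0.436912 + 0.41·(-0.526114) = 0.221206
y(2.05) ≈ 0.2212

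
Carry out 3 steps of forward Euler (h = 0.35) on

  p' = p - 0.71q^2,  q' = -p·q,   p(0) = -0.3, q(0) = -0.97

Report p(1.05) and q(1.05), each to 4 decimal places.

Euler on (p,q): p_{n+1} = p_n + h·p', q_{n+1} = q_n + h·q'.
0.000000: (-0.300000, -0.970000); f=(-0.968039, -0.291000) → (-0.638814, -1.071850)
0.350000: (-0.638814, -1.071850); f=(-1.454506, -0.684712) → (-1.147891, -1.311499)
0.700000: (-1.147891, -1.311499); f=(-2.369112, -1.505458) → (-1.977080, -1.838410)
(p(1.05), q(1.05)) ≈ (-1.9771, -1.8384)

-1.9771, -1.8384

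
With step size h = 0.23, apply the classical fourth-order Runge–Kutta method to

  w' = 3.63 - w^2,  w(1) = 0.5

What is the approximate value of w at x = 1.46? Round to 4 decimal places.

1.5535

RK4: k1 = f(x_n, w_n); k2 = f(x_n + h/2, w_n + (h/2)·k1); k3 = f(x_n + h/2, w_n + (h/2)·k2); k4 = f(x_n + h, w_n + h·k3); w_{n+1} = w_n + (h/6)·(k1 + 2k2 + 2k3 + k4).
x=1.000000, w=0.500000:
  k1 = f(1.000000, 0.500000) = 3.380000
  k2 = f(1.115000, 0.888700) = 2.840212
  k3 = f(1.115000, 0.826624) = 2.946692
  k4 = f(1.230000, 1.177739) = 2.242930
  w ← 0.500000 + (0.23/6)·(k1 + 2k2 + 2k3 + k4) = 1.159208
x=1.230000, w=1.159208:
  k1 = f(1.230000, 1.159208) = 2.286236
  k2 = f(1.345000, 1.422125) = 1.607559
  k3 = f(1.345000, 1.344078) = 1.823455
  k4 = f(1.460000, 1.578603) = 1.138012
  w ← 1.159208 + (0.23/6)·(k1 + 2k2 + 2k3 + k4) = 1.553516
w(1.46) ≈ 1.5535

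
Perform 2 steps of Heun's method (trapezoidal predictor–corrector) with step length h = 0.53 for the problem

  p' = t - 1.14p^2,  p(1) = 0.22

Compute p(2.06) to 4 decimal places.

Heun: k1 = f(t_n, p_n); k2 = f(t_n + h, p_n + h·k1); p_{n+1} = p_n + (h/2)·(k1 + k2).
t=1.000000, p=0.220000:
  k1 = f(1.000000, 0.220000) = 0.944824
  k2 = f(1.530000, 0.720757) = 0.937781
  p ← 0.220000 + (0.53/2)·(0.944824 + 0.937781) = 0.718890
t=1.530000, p=0.718890:
  k1 = f(1.530000, 0.718890) = 0.940844
  k2 = f(2.060000, 1.217538) = 0.370066
  p ← 0.718890 + (0.53/2)·(0.940844 + 0.370066) = 1.066282
p(2.06) ≈ 1.0663

1.0663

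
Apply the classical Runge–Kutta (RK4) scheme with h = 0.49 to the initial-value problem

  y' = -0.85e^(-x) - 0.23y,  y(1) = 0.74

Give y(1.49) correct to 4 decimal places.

RK4: k1 = f(x_n, y_n); k2 = f(x_n + h/2, y_n + (h/2)·k1); k3 = f(x_n + h/2, y_n + (h/2)·k2); k4 = f(x_n + h, y_n + h·k3); y_{n+1} = y_n + (h/6)·(k1 + 2k2 + 2k3 + k4).
x=1.000000, y=0.740000:
  k1 = f(1.000000, 0.740000) = -0.482898
  k2 = f(1.245000, 0.621690) = -0.387738
  k3 = f(1.245000, 0.645004) = -0.393101
  k4 = f(1.490000, 0.547381) = -0.317464
  y ← 0.740000 + (0.49/6)·(k1 + 2k2 + 2k3 + k4) = 0.547100
y(1.49) ≈ 0.5471

0.5471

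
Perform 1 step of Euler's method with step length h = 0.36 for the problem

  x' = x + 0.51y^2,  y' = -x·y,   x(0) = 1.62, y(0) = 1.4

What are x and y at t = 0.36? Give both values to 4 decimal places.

2.5631, 0.5835

Euler on (x,y): x_{n+1} = x_n + h·x', y_{n+1} = y_n + h·y'.
0.000000: (1.620000, 1.400000); f=(2.619600, -2.268000) → (2.563056, 0.583520)
(x(0.36), y(0.36)) ≈ (2.5631, 0.5835)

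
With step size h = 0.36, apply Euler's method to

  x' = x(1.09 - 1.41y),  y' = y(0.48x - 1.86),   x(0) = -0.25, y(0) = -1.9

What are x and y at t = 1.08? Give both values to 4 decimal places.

Euler on (x,y): x_{n+1} = x_n + h·x', y_{n+1} = y_n + h·y'.
0.000000: (-0.250000, -1.900000); f=(-0.942250, 3.762000) → (-0.589210, -0.545680)
0.360000: (-0.589210, -0.545680); f=(-1.095582, 1.169294) → (-0.983620, -0.124734)
0.720000: (-0.983620, -0.124734); f=(-1.245139, 0.290897) → (-1.431870, -0.020011)
(x(1.08), y(1.08)) ≈ (-1.4319, -0.0200)

-1.4319, -0.0200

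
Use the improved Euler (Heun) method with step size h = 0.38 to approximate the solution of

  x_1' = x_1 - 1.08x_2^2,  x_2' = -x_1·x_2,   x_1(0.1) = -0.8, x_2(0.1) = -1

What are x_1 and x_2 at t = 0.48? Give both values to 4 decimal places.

Heun on (x_1,x_2): k1 = f(t_n, state_n); k2 = f(t_n + h, state_n + h·k1); state_{n+1} = state_n + (h/2)·(k1 + k2).
0.100000: (-0.800000, -1.000000)
  k1 = (-1.880000, -0.800000)
  predictor → (-1.514400, -1.304000)
  k2 = (-3.350849, -1.974778)
  → (-1.793861, -1.527208)
(x_1(0.48), x_2(0.48)) ≈ (-1.7939, -1.5272)

-1.7939, -1.5272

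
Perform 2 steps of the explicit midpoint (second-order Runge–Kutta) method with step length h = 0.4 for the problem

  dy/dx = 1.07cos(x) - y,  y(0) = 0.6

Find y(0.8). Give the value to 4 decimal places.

Midpoint: k1 = f(x_n, y_n); k2 = f(x_n + h/2, y_n + (h/2)·k1); y_{n+1} = y_n + h·k2.
x=0.000000, y=0.600000:
  k1 = f(0.000000, 0.600000) = 0.470000
  k2 = f(0.200000, 0.694000) = 0.354671
  y ← 0.600000 + 0.4·0.354671 = 0.741868
x=0.400000, y=0.741868:
  k1 = f(0.400000, 0.741868) = 0.243667
  k2 = f(0.600000, 0.790602) = 0.092507
  y ← 0.741868 + 0.4·0.092507 = 0.778871
y(0.8) ≈ 0.7789

0.7789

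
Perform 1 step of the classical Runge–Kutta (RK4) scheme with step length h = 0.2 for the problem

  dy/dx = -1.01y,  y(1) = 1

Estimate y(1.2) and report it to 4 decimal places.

RK4: k1 = f(x_n, y_n); k2 = f(x_n + h/2, y_n + (h/2)·k1); k3 = f(x_n + h/2, y_n + (h/2)·k2); k4 = f(x_n + h, y_n + h·k3); y_{n+1} = y_n + (h/6)·(k1 + 2k2 + 2k3 + k4).
x=1.000000, y=1.000000:
  k1 = f(1.000000, 1.000000) = -1.010000
  k2 = f(1.100000, 0.899000) = -0.907990
  k3 = f(1.100000, 0.909201) = -0.918293
  k4 = f(1.200000, 0.816341) = -0.824505
  y ← 1.000000 + (0.2/6)·(k1 + 2k2 + 2k3 + k4) = 0.817098
y(1.2) ≈ 0.8171

0.8171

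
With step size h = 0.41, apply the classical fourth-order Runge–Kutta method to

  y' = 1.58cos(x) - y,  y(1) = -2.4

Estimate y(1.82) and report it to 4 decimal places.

-0.9676

RK4: k1 = f(x_n, y_n); k2 = f(x_n + h/2, y_n + (h/2)·k1); k3 = f(x_n + h/2, y_n + (h/2)·k2); k4 = f(x_n + h, y_n + h·k3); y_{n+1} = y_n + (h/6)·(k1 + 2k2 + 2k3 + k4).
x=1.000000, y=-2.400000:
  k1 = f(1.000000, -2.400000) = 3.253678
  k2 = f(1.205000, -1.732996) = 2.298151
  k3 = f(1.205000, -1.928879) = 2.494034
  k4 = f(1.410000, -1.377446) = 1.630411
  y ← -2.400000 + (0.41/6)·(k1 + 2k2 + 2k3 + k4) = -1.411322
x=1.410000, y=-1.411322:
  k1 = f(1.410000, -1.411322) = 1.664287
  k2 = f(1.615000, -1.070143) = 1.000324
  k3 = f(1.615000, -1.206256) = 1.136436
  k4 = f(1.820000, -0.945383) = 0.555704
  y ← -1.411322 + (0.41/6)·(k1 + 2k2 + 2k3 + k4) = -0.967599
y(1.82) ≈ -0.9676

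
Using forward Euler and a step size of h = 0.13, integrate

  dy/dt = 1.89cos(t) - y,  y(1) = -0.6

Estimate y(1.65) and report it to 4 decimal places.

Euler: y_{n+1} = y_n + h·f(t_n, y_n).
t=1.000000, y=-0.600000: f=1.621171 → y ← -0.600000 + 0.13·1.621171 = -0.389248
t=1.130000, y=-0.389248: f=1.195635 → y ← -0.389248 + 0.13·1.195635 = -0.233815
t=1.260000, y=-0.233815: f=0.811809 → y ← -0.233815 + 0.13·0.811809 = -0.128280
t=1.390000, y=-0.128280: f=0.468127 → y ← -0.128280 + 0.13·0.468127 = -0.067424
t=1.520000, y=-0.067424: f=0.163387 → y ← -0.067424 + 0.13·0.163387 = -0.046183
y(1.65) ≈ -0.0462

-0.0462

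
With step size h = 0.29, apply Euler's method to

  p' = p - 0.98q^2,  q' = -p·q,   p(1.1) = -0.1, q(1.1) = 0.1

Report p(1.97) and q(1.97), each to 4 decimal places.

-0.2265, 0.1122

Euler on (p,q): p_{n+1} = p_n + h·p', q_{n+1} = q_n + h·q'.
1.100000: (-0.100000, 0.100000); f=(-0.109800, 0.010000) → (-0.131842, 0.102900)
1.390000: (-0.131842, 0.102900); f=(-0.142219, 0.013567) → (-0.173085, 0.106834)
1.680000: (-0.173085, 0.106834); f=(-0.184271, 0.018491) → (-0.226524, 0.112197)
(p(1.97), q(1.97)) ≈ (-0.2265, 0.1122)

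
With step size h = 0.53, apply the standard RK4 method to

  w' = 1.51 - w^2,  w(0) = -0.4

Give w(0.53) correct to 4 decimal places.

0.3717

RK4: k1 = f(x_n, w_n); k2 = f(x_n + h/2, w_n + (h/2)·k1); k3 = f(x_n + h/2, w_n + (h/2)·k2); k4 = f(x_n + h, w_n + h·k3); w_{n+1} = w_n + (h/6)·(k1 + 2k2 + 2k3 + k4).
x=0.000000, w=-0.400000:
  k1 = f(0.000000, -0.400000) = 1.350000
  k2 = f(0.265000, -0.042250) = 1.508215
  k3 = f(0.265000, -0.000323) = 1.510000
  k4 = f(0.530000, 0.400300) = 1.349760
  w ← -0.400000 + (0.53/6)·(k1 + 2k2 + 2k3 + k4) = 0.371697
w(0.53) ≈ 0.3717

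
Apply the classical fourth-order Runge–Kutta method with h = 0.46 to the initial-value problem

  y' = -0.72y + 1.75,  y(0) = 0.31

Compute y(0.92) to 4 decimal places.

1.3371

RK4: k1 = f(s_n, y_n); k2 = f(s_n + h/2, y_n + (h/2)·k1); k3 = f(s_n + h/2, y_n + (h/2)·k2); k4 = f(s_n + h, y_n + h·k3); y_{n+1} = y_n + (h/6)·(k1 + 2k2 + 2k3 + k4).
s=0.000000, y=0.310000:
  k1 = f(0.000000, 0.310000) = 1.526800
  k2 = f(0.230000, 0.661164) = 1.273962
  k3 = f(0.230000, 0.603011) = 1.315832
  k4 = f(0.460000, 0.915283) = 1.090996
  y ← 0.310000 + (0.46/6)·(k1 + 2k2 + 2k3 + k4) = 0.907799
s=0.460000, y=0.907799:
  k1 = f(0.460000, 0.907799) = 1.096384
  k2 = f(0.690000, 1.159968) = 0.914823
  k3 = f(0.690000, 1.118209) = 0.944890
  k4 = f(0.920000, 1.342449) = 0.783437
  y ← 0.907799 + (0.46/6)·(k1 + 2k2 + 2k3 + k4) = 1.337075
y(0.92) ≈ 1.3371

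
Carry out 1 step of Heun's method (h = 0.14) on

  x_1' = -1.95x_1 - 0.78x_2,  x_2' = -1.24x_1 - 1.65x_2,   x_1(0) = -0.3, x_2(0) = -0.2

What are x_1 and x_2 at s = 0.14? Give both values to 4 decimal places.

-0.2158, -0.1221

Heun on (x_1,x_2): k1 = f(s_n, state_n); k2 = f(s_n + h, state_n + h·k1); state_{n+1} = state_n + (h/2)·(k1 + k2).
0.000000: (-0.300000, -0.200000)
  k1 = (0.741000, 0.702000)
  predictor → (-0.196260, -0.101720)
  k2 = (0.462049, 0.411200)
  → (-0.215787, -0.122076)
(x_1(0.14), x_2(0.14)) ≈ (-0.2158, -0.1221)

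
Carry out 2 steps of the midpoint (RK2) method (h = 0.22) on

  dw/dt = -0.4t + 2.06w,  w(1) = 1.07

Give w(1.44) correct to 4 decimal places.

Midpoint: k1 = f(t_n, w_n); k2 = f(t_n + h/2, w_n + (h/2)·k1); w_{n+1} = w_n + h·k2.
t=1.000000, w=1.070000:
  k1 = f(1.000000, 1.070000) = 1.804200
  k2 = f(1.110000, 1.268462) = 2.169032
  w ← 1.070000 + 0.22·2.169032 = 1.547187
t=1.220000, w=1.547187:
  k1 = f(1.220000, 1.547187) = 2.699205
  k2 = f(1.330000, 1.844100) = 3.266845
  w ← 1.547187 + 0.22·3.266845 = 2.265893
w(1.44) ≈ 2.2659

2.2659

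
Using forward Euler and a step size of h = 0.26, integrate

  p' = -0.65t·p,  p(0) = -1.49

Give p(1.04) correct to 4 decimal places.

Euler: p_{n+1} = p_n + h·f(t_n, p_n).
t=0.000000, p=-1.490000: f=0.000000 → p ← -1.490000 + 0.26·0.000000 = -1.490000
t=0.260000, p=-1.490000: f=0.251810 → p ← -1.490000 + 0.26·0.251810 = -1.424529
t=0.520000, p=-1.424529: f=0.481491 → p ← -1.424529 + 0.26·0.481491 = -1.299342
t=0.780000, p=-1.299342: f=0.658766 → p ← -1.299342 + 0.26·0.658766 = -1.128063
p(1.04) ≈ -1.1281

-1.1281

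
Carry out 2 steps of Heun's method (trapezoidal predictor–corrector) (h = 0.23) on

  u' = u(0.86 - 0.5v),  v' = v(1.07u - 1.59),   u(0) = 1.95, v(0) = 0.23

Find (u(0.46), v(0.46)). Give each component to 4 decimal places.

Heun on (u,v): k1 = f(t_n, state_n); k2 = f(t_n + h, state_n + h·k1); state_{n+1} = state_n + (h/2)·(k1 + k2).
0.000000: (1.950000, 0.230000)
  k1 = (1.452750, 0.114195)
  predictor → (2.284133, 0.256265)
  k2 = (1.671683, 0.218856)
  → (2.309310, 0.268301)
0.230000: (2.309310, 0.268301)
  k1 = (1.676212, 0.236363)
  predictor → (2.694838, 0.322664)
  k2 = (1.882797, 0.417359)
  → (2.718596, 0.343479)
(u(0.46), v(0.46)) ≈ (2.7186, 0.3435)

2.7186, 0.3435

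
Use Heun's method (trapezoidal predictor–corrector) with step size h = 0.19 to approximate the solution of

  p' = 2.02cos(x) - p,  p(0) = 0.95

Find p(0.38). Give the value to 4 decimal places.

Heun: k1 = f(x_n, p_n); k2 = f(x_n + h, p_n + h·k1); p_{n+1} = p_n + (h/2)·(k1 + k2).
x=0.000000, p=0.950000:
  k1 = f(0.000000, 0.950000) = 1.070000
  k2 = f(0.190000, 1.153300) = 0.830349
  p ← 0.950000 + (0.19/2)·(1.070000 + 0.830349) = 1.130533
x=0.190000, p=1.130533:
  k1 = f(0.190000, 1.130533) = 0.853115
  k2 = f(0.380000, 1.292625) = 0.583278
  p ← 1.130533 + (0.19/2)·(0.853115 + 0.583278) = 1.266990
p(0.38) ≈ 1.2670

1.2670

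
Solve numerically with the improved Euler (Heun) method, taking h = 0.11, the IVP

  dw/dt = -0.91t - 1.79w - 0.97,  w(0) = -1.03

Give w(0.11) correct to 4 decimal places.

Heun: k1 = f(t_n, w_n); k2 = f(t_n + h, w_n + h·k1); w_{n+1} = w_n + (h/2)·(k1 + k2).
t=0.000000, w=-1.030000:
  k1 = f(0.000000, -1.030000) = 0.873700
  k2 = f(0.110000, -0.933893) = 0.601568
  w ← -1.030000 + (0.11/2)·(0.873700 + 0.601568) = -0.948860
w(0.11) ≈ -0.9489

-0.9489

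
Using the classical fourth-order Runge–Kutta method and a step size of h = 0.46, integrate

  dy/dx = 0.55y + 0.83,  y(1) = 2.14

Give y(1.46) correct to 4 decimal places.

3.1905

RK4: k1 = f(x_n, y_n); k2 = f(x_n + h/2, y_n + (h/2)·k1); k3 = f(x_n + h/2, y_n + (h/2)·k2); k4 = f(x_n + h, y_n + h·k3); y_{n+1} = y_n + (h/6)·(k1 + 2k2 + 2k3 + k4).
x=1.000000, y=2.140000:
  k1 = f(1.000000, 2.140000) = 2.007000
  k2 = f(1.230000, 2.601610) = 2.260886
  k3 = f(1.230000, 2.660004) = 2.293002
  k4 = f(1.460000, 3.194781) = 2.587130
  y ← 2.140000 + (0.46/6)·(k1 + 2k2 + 2k3 + k4) = 3.190479
y(1.46) ≈ 3.1905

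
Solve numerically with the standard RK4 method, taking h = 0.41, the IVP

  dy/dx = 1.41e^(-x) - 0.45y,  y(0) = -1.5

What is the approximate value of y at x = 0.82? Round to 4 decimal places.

-0.3937

RK4: k1 = f(x_n, y_n); k2 = f(x_n + h/2, y_n + (h/2)·k1); k3 = f(x_n + h/2, y_n + (h/2)·k2); k4 = f(x_n + h, y_n + h·k3); y_{n+1} = y_n + (h/6)·(k1 + 2k2 + 2k3 + k4).
x=0.000000, y=-1.500000:
  k1 = f(0.000000, -1.500000) = 2.085000
  k2 = f(0.205000, -1.072575) = 1.631311
  k3 = f(0.205000, -1.165581) = 1.673164
  k4 = f(0.410000, -0.814003) = 1.302048
  y ← -1.500000 + (0.41/6)·(k1 + 2k2 + 2k3 + k4) = -0.816940
x=0.410000, y=-0.816940:
  k1 = f(0.410000, -0.816940) = 1.303370
  k2 = f(0.615000, -0.549749) = 1.009691
  k3 = f(0.615000, -0.609953) = 1.036783
  k4 = f(0.820000, -0.391859) = 0.797345
  y ← -0.816940 + (0.41/6)·(k1 + 2k2 + 2k3 + k4) = -0.393706
y(0.82) ≈ -0.3937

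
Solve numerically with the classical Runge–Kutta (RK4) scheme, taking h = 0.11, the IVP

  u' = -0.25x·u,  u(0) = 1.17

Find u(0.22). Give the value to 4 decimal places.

RK4: k1 = f(x_n, u_n); k2 = f(x_n + h/2, u_n + (h/2)·k1); k3 = f(x_n + h/2, u_n + (h/2)·k2); k4 = f(x_n + h, u_n + h·k3); u_{n+1} = u_n + (h/6)·(k1 + 2k2 + 2k3 + k4).
x=0.000000, u=1.170000:
  k1 = f(0.000000, 1.170000) = 0.000000
  k2 = f(0.055000, 1.170000) = -0.016087
  k3 = f(0.055000, 1.169115) = -0.016075
  k4 = f(0.110000, 1.168232) = -0.032126
  u ← 1.170000 + (0.11/6)·(k1 + 2k2 + 2k3 + k4) = 1.168232
x=0.110000, u=1.168232:
  k1 = f(0.110000, 1.168232) = -0.032126
  k2 = f(0.165000, 1.166465) = -0.048117
  k3 = f(0.165000, 1.165585) = -0.048080
  k4 = f(0.220000, 1.162943) = -0.063962
  u ← 1.168232 + (0.11/6)·(k1 + 2k2 + 2k3 + k4) = 1.162943
u(0.22) ≈ 1.1629

1.1629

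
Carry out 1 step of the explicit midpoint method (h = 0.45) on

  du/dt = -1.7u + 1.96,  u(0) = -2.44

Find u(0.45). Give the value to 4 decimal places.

Midpoint: k1 = f(t_n, u_n); k2 = f(t_n + h/2, u_n + (h/2)·k1); u_{n+1} = u_n + h·k2.
t=0.000000, u=-2.440000:
  k1 = f(0.000000, -2.440000) = 6.108000
  k2 = f(0.225000, -1.065700) = 3.771690
  u ← -2.440000 + 0.45·3.771690 = -0.742739
u(0.45) ≈ -0.7427

-0.7427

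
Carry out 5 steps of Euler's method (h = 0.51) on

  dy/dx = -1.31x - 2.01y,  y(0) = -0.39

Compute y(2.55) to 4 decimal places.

Euler: y_{n+1} = y_n + h·f(x_n, y_n).
x=0.000000, y=-0.390000: f=0.783900 → y ← -0.390000 + 0.51·0.783900 = 0.009789
x=0.510000, y=0.009789: f=-0.687776 → y ← 0.009789 + 0.51·(-0.687776) = -0.340977
x=1.020000, y=-0.340977: f=-0.650837 → y ← -0.340977 + 0.51·(-0.650837) = -0.672903
x=1.530000, y=-0.672903: f=-0.651764 → y ← -0.672903 + 0.51·(-0.651764) = -1.005303
x=2.040000, y=-1.005303: f=-0.651741 → y ← -1.005303 + 0.51·(-0.651741) = -1.337691
y(2.55) ≈ -1.3377

-1.3377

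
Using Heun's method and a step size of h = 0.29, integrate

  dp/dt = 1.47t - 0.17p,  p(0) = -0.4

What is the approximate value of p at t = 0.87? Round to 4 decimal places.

Heun: k1 = f(t_n, p_n); k2 = f(t_n + h, p_n + h·k1); p_{n+1} = p_n + (h/2)·(k1 + k2).
t=0.000000, p=-0.400000:
  k1 = f(0.000000, -0.400000) = 0.068000
  k2 = f(0.290000, -0.380280) = 0.490948
  p ← -0.400000 + (0.29/2)·(0.068000 + 0.490948) = -0.318953
t=0.290000, p=-0.318953:
  k1 = f(0.290000, -0.318953) = 0.480522
  k2 = f(0.580000, -0.179601) = 0.883132
  p ← -0.318953 + (0.29/2)·(0.480522 + 0.883132) = -0.121223
t=0.580000, p=-0.121223:
  k1 = f(0.580000, -0.121223) = 0.873208
  k2 = f(0.870000, 0.132008) = 1.256459
  p ← -0.121223 + (0.29/2)·(0.873208 + 1.256459) = 0.187579
p(0.87) ≈ 0.1876

0.1876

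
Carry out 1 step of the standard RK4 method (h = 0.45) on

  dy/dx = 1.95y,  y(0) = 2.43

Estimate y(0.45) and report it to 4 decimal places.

RK4: k1 = f(x_n, y_n); k2 = f(x_n + h/2, y_n + (h/2)·k1); k3 = f(x_n + h/2, y_n + (h/2)·k2); k4 = f(x_n + h, y_n + h·k3); y_{n+1} = y_n + (h/6)·(k1 + 2k2 + 2k3 + k4).
x=0.000000, y=2.430000:
  k1 = f(0.000000, 2.430000) = 4.738500
  k2 = f(0.225000, 3.496163) = 6.817517
  k3 = f(0.225000, 3.963941) = 7.729686
  k4 = f(0.450000, 5.908358) = 11.521299
  y ← 2.430000 + (0.45/6)·(k1 + 2k2 + 2k3 + k4) = 5.831565
y(0.45) ≈ 5.8316

5.8316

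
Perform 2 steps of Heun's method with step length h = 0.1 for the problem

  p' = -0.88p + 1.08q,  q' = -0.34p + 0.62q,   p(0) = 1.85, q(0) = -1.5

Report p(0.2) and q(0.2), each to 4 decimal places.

1.2230, -1.8094

Heun on (p,q): k1 = f(x_n, state_n); k2 = f(x_n + h, state_n + h·k1); state_{n+1} = state_n + (h/2)·(k1 + k2).
0.000000: (1.850000, -1.500000)
  k1 = (-3.248000, -1.559000)
  predictor → (1.525200, -1.655900)
  k2 = (-3.130548, -1.545226)
  → (1.531073, -1.655211)
0.100000: (1.531073, -1.655211)
  k1 = (-3.134972, -1.546796)
  predictor → (1.217575, -1.809891)
  k2 = (-3.026148, -1.536108)
  → (1.223017, -1.809356)
(p(0.2), q(0.2)) ≈ (1.2230, -1.8094)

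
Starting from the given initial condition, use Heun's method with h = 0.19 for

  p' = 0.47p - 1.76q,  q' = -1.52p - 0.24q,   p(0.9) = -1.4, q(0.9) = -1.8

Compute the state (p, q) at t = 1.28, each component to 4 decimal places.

Heun on (p,q): k1 = f(t_n, state_n); k2 = f(t_n + h, state_n + h·k1); state_{n+1} = state_n + (h/2)·(k1 + k2).
0.900000: (-1.400000, -1.800000)
  k1 = (2.510000, 2.560000)
  predictor → (-0.923100, -1.313600)
  k2 = (1.878079, 1.718376)
  → (-0.983132, -1.393554)
1.090000: (-0.983132, -1.393554)
  k1 = (1.990583, 1.828814)
  predictor → (-0.604922, -1.046080)
  k2 = (1.556787, 1.170540)
  → (-0.646132, -1.108616)
(p(1.28), q(1.28)) ≈ (-0.6461, -1.1086)

-0.6461, -1.1086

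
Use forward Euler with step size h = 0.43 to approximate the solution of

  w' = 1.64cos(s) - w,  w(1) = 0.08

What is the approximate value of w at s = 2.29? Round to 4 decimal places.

-0.0061

Euler: w_{n+1} = w_n + h·f(s_n, w_n).
s=1.000000, w=0.080000: f=0.806096 → w ← 0.080000 + 0.43·0.806096 = 0.426621
s=1.430000, w=0.426621: f=-0.196477 → w ← 0.426621 + 0.43·(-0.196477) = 0.342136
s=1.860000, w=0.342136: f=-0.809846 → w ← 0.342136 + 0.43·(-0.809846) = -0.006098
w(2.29) ≈ -0.0061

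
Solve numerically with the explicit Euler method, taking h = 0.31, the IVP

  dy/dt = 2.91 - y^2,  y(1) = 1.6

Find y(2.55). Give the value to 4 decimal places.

Euler: y_{n+1} = y_n + h·f(t_n, y_n).
t=1.000000, y=1.600000: f=0.350000 → y ← 1.600000 + 0.31·0.350000 = 1.708500
t=1.310000, y=1.708500: f=-0.008972 → y ← 1.708500 + 0.31·(-0.008972) = 1.705719
t=1.620000, y=1.705719: f=0.000524 → y ← 1.705719 + 0.31·0.000524 = 1.705881
t=1.930000, y=1.705881: f=-0.000030 → y ← 1.705881 + 0.31·(-0.000030) = 1.705872
t=2.240000, y=1.705872: f=0.000002 → y ← 1.705872 + 0.31·0.000002 = 1.705872
y(2.55) ≈ 1.7059

1.7059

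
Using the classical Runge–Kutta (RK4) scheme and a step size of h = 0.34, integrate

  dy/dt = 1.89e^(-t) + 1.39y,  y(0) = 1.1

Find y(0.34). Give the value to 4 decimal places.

RK4: k1 = f(t_n, y_n); k2 = f(t_n + h/2, y_n + (h/2)·k1); k3 = f(t_n + h/2, y_n + (h/2)·k2); k4 = f(t_n + h, y_n + h·k3); y_{n+1} = y_n + (h/6)·(k1 + 2k2 + 2k3 + k4).
t=0.000000, y=1.100000:
  k1 = f(0.000000, 1.100000) = 3.419000
  k2 = f(0.170000, 1.681230) = 3.931436
  k3 = f(0.170000, 1.768344) = 4.052525
  k4 = f(0.340000, 2.477858) = 4.789469
  y ← 1.100000 + (0.34/6)·(k1 + 2k2 + 2k3 + k4) = 2.469996
y(0.34) ≈ 2.4700

2.4700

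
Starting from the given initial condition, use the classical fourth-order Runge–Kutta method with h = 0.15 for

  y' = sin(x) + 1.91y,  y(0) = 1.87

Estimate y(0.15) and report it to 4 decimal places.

2.5027

RK4: k1 = f(x_n, y_n); k2 = f(x_n + h/2, y_n + (h/2)·k1); k3 = f(x_n + h/2, y_n + (h/2)·k2); k4 = f(x_n + h, y_n + h·k3); y_{n+1} = y_n + (h/6)·(k1 + 2k2 + 2k3 + k4).
x=0.000000, y=1.870000:
  k1 = f(0.000000, 1.870000) = 3.571700
  k2 = f(0.075000, 2.137878) = 4.158276
  k3 = f(0.075000, 2.181871) = 4.242303
  k4 = f(0.150000, 2.506345) = 4.936558
  y ← 1.870000 + (0.15/6)·(k1 + 2k2 + 2k3 + k4) = 2.502735
y(0.15) ≈ 2.5027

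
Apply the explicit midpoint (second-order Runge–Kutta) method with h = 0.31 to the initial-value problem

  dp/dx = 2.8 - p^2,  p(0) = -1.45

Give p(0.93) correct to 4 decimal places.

0.3346

Midpoint: k1 = f(x_n, p_n); k2 = f(x_n + h/2, p_n + (h/2)·k1); p_{n+1} = p_n + h·k2.
x=0.000000, p=-1.450000:
  k1 = f(0.000000, -1.450000) = 0.697500
  k2 = f(0.155000, -1.341887) = 0.999338
  p ← -1.450000 + 0.31·0.999338 = -1.140205
x=0.310000, p=-1.140205:
  k1 = f(0.310000, -1.140205) = 1.499932
  k2 = f(0.465000, -0.907716) = 1.976052
  p ← -1.140205 + 0.31·1.976052 = -0.527629
x=0.620000, p=-0.527629:
  k1 = f(0.620000, -0.527629) = 2.521608
  k2 = f(0.775000, -0.136780) = 2.781291
  p ← -0.527629 + 0.31·2.781291 = 0.334571
p(0.93) ≈ 0.3346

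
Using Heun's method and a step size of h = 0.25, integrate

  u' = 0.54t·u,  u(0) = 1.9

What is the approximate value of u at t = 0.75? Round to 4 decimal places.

2.2105

Heun: k1 = f(t_n, u_n); k2 = f(t_n + h, u_n + h·k1); u_{n+1} = u_n + (h/2)·(k1 + k2).
t=0.000000, u=1.900000:
  k1 = f(0.000000, 1.900000) = 0.000000
  k2 = f(0.250000, 1.900000) = 0.256500
  u ← 1.900000 + (0.25/2)·(0.000000 + 0.256500) = 1.932063
t=0.250000, u=1.932063:
  k1 = f(0.250000, 1.932063) = 0.260828
  k2 = f(0.500000, 1.997270) = 0.539263
  u ← 1.932063 + (0.25/2)·(0.260828 + 0.539263) = 2.032074
t=0.500000, u=2.032074:
  k1 = f(0.500000, 2.032074) = 0.548660
  k2 = f(0.750000, 2.169239) = 0.878542
  u ← 2.032074 + (0.25/2)·(0.548660 + 0.878542) = 2.210474
u(0.75) ≈ 2.2105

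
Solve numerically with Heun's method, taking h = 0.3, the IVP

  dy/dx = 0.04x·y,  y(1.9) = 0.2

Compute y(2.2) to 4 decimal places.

Heun: k1 = f(x_n, y_n); k2 = f(x_n + h, y_n + h·k1); y_{n+1} = y_n + (h/2)·(k1 + k2).
x=1.900000, y=0.200000:
  k1 = f(1.900000, 0.200000) = 0.015200
  k2 = f(2.200000, 0.204560) = 0.018001
  y ← 0.200000 + (0.3/2)·(0.015200 + 0.018001) = 0.204980
y(2.2) ≈ 0.2050

0.2050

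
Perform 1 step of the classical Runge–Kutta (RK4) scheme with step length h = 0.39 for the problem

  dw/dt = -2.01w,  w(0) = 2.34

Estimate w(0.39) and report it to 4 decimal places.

RK4: k1 = f(t_n, w_n); k2 = f(t_n + h/2, w_n + (h/2)·k1); k3 = f(t_n + h/2, w_n + (h/2)·k2); k4 = f(t_n + h, w_n + h·k3); w_{n+1} = w_n + (h/6)·(k1 + 2k2 + 2k3 + k4).
t=0.000000, w=2.340000:
  k1 = f(0.000000, 2.340000) = -4.703400
  k2 = f(0.195000, 1.422837) = -2.859902
  k3 = f(0.195000, 1.782319) = -3.582461
  k4 = f(0.390000, 0.942840) = -1.895109
  w ← 2.340000 + (0.39/6)·(k1 + 2k2 + 2k3 + k4) = 1.073590
w(0.39) ≈ 1.0736

1.0736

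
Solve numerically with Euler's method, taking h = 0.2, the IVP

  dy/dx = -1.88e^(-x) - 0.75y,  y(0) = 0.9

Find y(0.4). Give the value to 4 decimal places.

0.0228

Euler: y_{n+1} = y_n + h·f(x_n, y_n).
x=0.000000, y=0.900000: f=-2.555000 → y ← 0.900000 + 0.2·(-2.555000) = 0.389000
x=0.200000, y=0.389000: f=-1.830964 → y ← 0.389000 + 0.2·(-1.830964) = 0.022807
y(0.4) ≈ 0.0228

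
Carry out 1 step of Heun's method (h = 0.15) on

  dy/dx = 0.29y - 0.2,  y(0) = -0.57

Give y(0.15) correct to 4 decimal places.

Heun: k1 = f(x_n, y_n); k2 = f(x_n + h, y_n + h·k1); y_{n+1} = y_n + (h/2)·(k1 + k2).
x=0.000000, y=-0.570000:
  k1 = f(0.000000, -0.570000) = -0.365300
  k2 = f(0.150000, -0.624795) = -0.381191
  y ← -0.570000 + (0.15/2)·(-0.365300 + (-0.381191)) = -0.625987
y(0.15) ≈ -0.6260

-0.6260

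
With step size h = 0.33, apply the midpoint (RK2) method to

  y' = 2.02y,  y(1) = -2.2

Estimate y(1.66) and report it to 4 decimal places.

Midpoint: k1 = f(t_n, y_n); k2 = f(t_n + h/2, y_n + (h/2)·k1); y_{n+1} = y_n + h·k2.
t=1.000000, y=-2.200000:
  k1 = f(1.000000, -2.200000) = -4.444000
  k2 = f(1.165000, -2.933260) = -5.925185
  y ← -2.200000 + 0.33·(-5.925185) = -4.155311
t=1.330000, y=-4.155311:
  k1 = f(1.330000, -4.155311) = -8.393728
  k2 = f(1.495000, -5.540276) = -11.191358
  y ← -4.155311 + 0.33·(-11.191358) = -7.848459
y(1.66) ≈ -7.8485

-7.8485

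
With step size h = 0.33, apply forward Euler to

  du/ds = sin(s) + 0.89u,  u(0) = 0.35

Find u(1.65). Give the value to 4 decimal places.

Euler: u_{n+1} = u_n + h·f(s_n, u_n).
s=0.000000, u=0.350000: f=0.311500 → u ← 0.350000 + 0.33·0.311500 = 0.452795
s=0.330000, u=0.452795: f=0.727031 → u ← 0.452795 + 0.33·0.727031 = 0.692715
s=0.660000, u=0.692715: f=1.229633 → u ← 0.692715 + 0.33·1.229633 = 1.098494
s=0.990000, u=1.098494: f=1.813686 → u ← 1.098494 + 0.33·1.813686 = 1.697010
s=1.320000, u=1.697010: f=2.479054 → u ← 1.697010 + 0.33·2.479054 = 2.515098
u(1.65) ≈ 2.5151

2.5151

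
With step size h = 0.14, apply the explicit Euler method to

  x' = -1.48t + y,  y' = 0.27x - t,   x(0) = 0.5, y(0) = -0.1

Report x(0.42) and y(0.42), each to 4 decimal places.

0.3761, -0.1047

Euler on (x,y): x_{n+1} = x_n + h·x', y_{n+1} = y_n + h·y'.
0.000000: (0.500000, -0.100000); f=(-0.100000, 0.135000) → (0.486000, -0.081100)
0.140000: (0.486000, -0.081100); f=(-0.288300, -0.008780) → (0.445638, -0.082329)
0.280000: (0.445638, -0.082329); f=(-0.496729, -0.159678) → (0.376096, -0.104684)
(x(0.42), y(0.42)) ≈ (0.3761, -0.1047)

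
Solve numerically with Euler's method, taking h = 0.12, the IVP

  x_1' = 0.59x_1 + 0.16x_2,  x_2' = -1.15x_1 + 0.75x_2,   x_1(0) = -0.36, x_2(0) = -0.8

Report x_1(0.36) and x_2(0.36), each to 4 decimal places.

-0.4927, -0.8553

Euler on (x_1,x_2): x_1_{n+1} = x_1_n + h·x_1', x_2_{n+1} = x_2_n + h·x_2'.
0.000000: (-0.360000, -0.800000); f=(-0.340400, -0.186000) → (-0.400848, -0.822320)
0.120000: (-0.400848, -0.822320); f=(-0.368072, -0.155765) → (-0.445017, -0.841012)
0.240000: (-0.445017, -0.841012); f=(-0.397122, -0.118990) → (-0.492671, -0.855291)
(x_1(0.36), x_2(0.36)) ≈ (-0.4927, -0.8553)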